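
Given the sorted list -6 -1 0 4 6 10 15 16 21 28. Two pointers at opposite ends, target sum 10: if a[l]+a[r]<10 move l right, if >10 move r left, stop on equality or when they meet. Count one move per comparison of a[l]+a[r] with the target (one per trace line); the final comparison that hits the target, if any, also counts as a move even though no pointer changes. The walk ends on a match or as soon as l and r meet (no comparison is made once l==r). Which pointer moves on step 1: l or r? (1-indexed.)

r

l=1 r=10: -6+28=22 >10, r--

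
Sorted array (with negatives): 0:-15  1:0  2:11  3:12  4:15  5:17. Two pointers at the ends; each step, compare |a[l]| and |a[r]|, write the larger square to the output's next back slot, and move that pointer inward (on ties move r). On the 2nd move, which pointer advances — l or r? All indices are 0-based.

[0,5] |-15|<=|17| out[5]=289 → r--
[0,4] |-15|<=|15| out[4]=225 → r--

r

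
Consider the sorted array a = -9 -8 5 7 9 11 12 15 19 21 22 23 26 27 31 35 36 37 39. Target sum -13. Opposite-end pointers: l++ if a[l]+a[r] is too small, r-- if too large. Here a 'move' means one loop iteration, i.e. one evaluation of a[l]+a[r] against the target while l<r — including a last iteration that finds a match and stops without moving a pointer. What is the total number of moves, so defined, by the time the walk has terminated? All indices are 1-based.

[1,19] -9+39=30 >-13 → r--
[1,18] -9+37=28 >-13 → r--
[1,17] -9+36=27 >-13 → r--
[1,16] -9+35=26 >-13 → r--
[1,15] -9+31=22 >-13 → r--
[1,14] -9+27=18 >-13 → r--
[1,13] -9+26=17 >-13 → r--
[1,12] -9+23=14 >-13 → r--
[1,11] -9+22=13 >-13 → r--
[1,10] -9+21=12 >-13 → r--
[1,9] -9+19=10 >-13 → r--
[1,8] -9+15=6 >-13 → r--
[1,7] -9+12=3 >-13 → r--
[1,6] -9+11=2 >-13 → r--
[1,5] -9+9=0 >-13 → r--
[1,4] -9+7=-2 >-13 → r--
[1,3] -9+5=-4 >-13 → r--
[1,2] -9+-8=-17 <-13 → l++

18 moves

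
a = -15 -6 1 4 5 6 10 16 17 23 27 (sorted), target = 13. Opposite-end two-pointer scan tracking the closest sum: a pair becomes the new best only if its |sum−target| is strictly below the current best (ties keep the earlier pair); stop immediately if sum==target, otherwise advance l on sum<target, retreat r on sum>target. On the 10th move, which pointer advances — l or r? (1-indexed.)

[1,11] -15+27=12 d=1 * → l++
[2,11] -6+27=21 d=8 → r--
[2,10] -6+23=17 d=4 → r--
[2,9] -6+17=11 d=2 → l++
[3,9] 1+17=18 d=5 → r--
[3,8] 1+16=17 d=4 → r--
[3,7] 1+10=11 d=2 → l++
[4,7] 4+10=14 d=1 → r--
[4,6] 4+6=10 d=3 → l++
[5,6] 5+6=11 d=2 → l++

l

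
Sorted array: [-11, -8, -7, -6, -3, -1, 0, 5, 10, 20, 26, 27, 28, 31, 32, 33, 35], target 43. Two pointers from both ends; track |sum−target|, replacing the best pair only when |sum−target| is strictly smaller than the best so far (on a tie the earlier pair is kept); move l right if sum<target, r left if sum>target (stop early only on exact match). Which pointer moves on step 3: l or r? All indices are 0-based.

[0,16] -11+35=24 d=19 * → l++
[1,16] -8+35=27 d=16 * → l++
[2,16] -7+35=28 d=15 * → l++

l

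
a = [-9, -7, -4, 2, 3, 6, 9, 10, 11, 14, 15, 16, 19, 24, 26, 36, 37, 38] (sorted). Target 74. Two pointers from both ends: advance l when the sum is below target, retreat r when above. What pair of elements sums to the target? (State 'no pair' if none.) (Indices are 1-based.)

l=1 r=18: -9+38=29 <74, l++
l=2 r=18: -7+38=31 <74, l++
l=3 r=18: -4+38=34 <74, l++
l=4 r=18: 2+38=40 <74, l++
l=5 r=18: 3+38=41 <74, l++
l=6 r=18: 6+38=44 <74, l++
l=7 r=18: 9+38=47 <74, l++
l=8 r=18: 10+38=48 <74, l++
l=9 r=18: 11+38=49 <74, l++
l=10 r=18: 14+38=52 <74, l++
l=11 r=18: 15+38=53 <74, l++
l=12 r=18: 16+38=54 <74, l++
l=13 r=18: 19+38=57 <74, l++
l=14 r=18: 24+38=62 <74, l++
l=15 r=18: 26+38=64 <74, l++
l=16 r=18: 36+38=74, found

(36, 38)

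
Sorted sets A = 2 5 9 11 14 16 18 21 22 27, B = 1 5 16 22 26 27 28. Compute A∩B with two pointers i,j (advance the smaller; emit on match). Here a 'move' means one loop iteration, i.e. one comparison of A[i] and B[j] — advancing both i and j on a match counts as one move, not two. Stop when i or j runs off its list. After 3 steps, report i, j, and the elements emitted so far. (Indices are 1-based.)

i=3, j=3, emitted=[5]

[i=1,j=1] 2>1 → j++
[i=1,j=2] 2<5 → i++
[i=2,j=2] 5==5 emit → i++,j++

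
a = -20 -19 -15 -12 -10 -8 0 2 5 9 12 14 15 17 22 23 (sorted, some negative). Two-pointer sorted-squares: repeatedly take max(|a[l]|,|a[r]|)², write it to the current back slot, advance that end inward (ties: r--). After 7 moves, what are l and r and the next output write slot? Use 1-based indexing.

l=4, r=12, next write slot=9

l=1 r=16: |-20|<=|23| out[16]=529, r--
l=1 r=15: |-20|<=|22| out[15]=484, r--
l=1 r=14: |-20|>|17| out[14]=400, l++
l=2 r=14: |-19|>|17| out[13]=361, l++
l=3 r=14: |-15|<=|17| out[12]=289, r--
l=3 r=13: |-15|<=|15| out[11]=225, r--
l=3 r=12: |-15|>|14| out[10]=225, l++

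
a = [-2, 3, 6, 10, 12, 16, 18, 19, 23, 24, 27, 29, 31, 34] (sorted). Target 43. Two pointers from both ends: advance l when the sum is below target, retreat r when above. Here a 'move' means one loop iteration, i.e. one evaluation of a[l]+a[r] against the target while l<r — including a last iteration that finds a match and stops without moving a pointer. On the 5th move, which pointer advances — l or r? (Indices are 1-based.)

l

[1,14] -2+34=32 <43 → l++
[2,14] 3+34=37 <43 → l++
[3,14] 6+34=40 <43 → l++
[4,14] 10+34=44 >43 → r--
[4,13] 10+31=41 <43 → l++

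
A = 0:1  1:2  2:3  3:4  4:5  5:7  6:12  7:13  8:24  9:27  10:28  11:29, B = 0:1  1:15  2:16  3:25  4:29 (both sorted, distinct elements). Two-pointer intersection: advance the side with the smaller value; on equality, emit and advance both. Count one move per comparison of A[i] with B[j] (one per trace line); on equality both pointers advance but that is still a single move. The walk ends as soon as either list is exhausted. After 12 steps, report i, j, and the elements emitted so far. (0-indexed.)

i=9, j=4, emitted=[1]

[i=0,j=0] 1==1 emit → i++,j++
[i=1,j=1] 2<15 → i++
[i=2,j=1] 3<15 → i++
[i=3,j=1] 4<15 → i++
[i=4,j=1] 5<15 → i++
[i=5,j=1] 7<15 → i++
[i=6,j=1] 12<15 → i++
[i=7,j=1] 13<15 → i++
[i=8,j=1] 24>15 → j++
[i=8,j=2] 24>16 → j++
[i=8,j=3] 24<25 → i++
[i=9,j=3] 27>25 → j++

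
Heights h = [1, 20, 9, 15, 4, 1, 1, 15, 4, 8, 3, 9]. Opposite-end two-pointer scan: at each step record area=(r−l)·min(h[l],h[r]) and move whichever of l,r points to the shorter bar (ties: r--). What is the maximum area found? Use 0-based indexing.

[0,11] min(1,9)*11=11 best=11 * → l++
[1,11] min(20,9)*10=90 best=90 * → r--
[1,10] min(20,3)*9=27 best=90 → r--
[1,9] min(20,8)*8=64 best=90 → r--
[1,8] min(20,4)*7=28 best=90 → r--
[1,7] min(20,15)*6=90 best=90 → r--
[1,6] min(20,1)*5=5 best=90 → r--
[1,5] min(20,1)*4=4 best=90 → r--
[1,4] min(20,4)*3=12 best=90 → r--
[1,3] min(20,15)*2=30 best=90 → r--
[1,2] min(20,9)*1=9 best=90 → r--

max area = 90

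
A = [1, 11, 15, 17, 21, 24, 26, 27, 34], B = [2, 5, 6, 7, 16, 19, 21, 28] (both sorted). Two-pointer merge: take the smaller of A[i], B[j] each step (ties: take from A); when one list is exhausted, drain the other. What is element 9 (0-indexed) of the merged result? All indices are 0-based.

[i=0,j=0] A[i]=1<=B[j]=2 take 1 → i++
[i=1,j=0] A[i]=11>B[j]=2 take 2 → j++
[i=1,j=1] A[i]=11>B[j]=5 take 5 → j++
[i=1,j=2] A[i]=11>B[j]=6 take 6 → j++
[i=1,j=3] A[i]=11>B[j]=7 take 7 → j++
[i=1,j=4] A[i]=11<=B[j]=16 take 11 → i++
[i=2,j=4] A[i]=15<=B[j]=16 take 15 → i++
[i=3,j=4] A[i]=17>B[j]=16 take 16 → j++
[i=3,j=5] A[i]=17<=B[j]=19 take 17 → i++
[i=4,j=5] A[i]=21>B[j]=19 take 19 → j++
[i=4,j=6] A[i]=21<=B[j]=21 take 21 → i++
[i=5,j=6] A[i]=24>B[j]=21 take 21 → j++
[i=5,j=7] A[i]=24<=B[j]=28 take 24 → i++
[i=6,j=7] A[i]=26<=B[j]=28 take 26 → i++
[i=7,j=7] A[i]=27<=B[j]=28 take 27 → i++
[i=8,j=7] A[i]=34>B[j]=28 take 28 → j++
[i=8,j=8] B done, take A[i]=34 → i++

merged[9] = 19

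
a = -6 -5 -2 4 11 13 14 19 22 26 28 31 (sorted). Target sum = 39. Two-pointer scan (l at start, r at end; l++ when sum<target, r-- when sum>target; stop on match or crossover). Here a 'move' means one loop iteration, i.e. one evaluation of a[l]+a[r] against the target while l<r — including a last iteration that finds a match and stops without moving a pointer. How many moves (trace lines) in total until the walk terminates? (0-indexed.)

6 moves

[0,11] -6+31=25 <39 → l++
[1,11] -5+31=26 <39 → l++
[2,11] -2+31=29 <39 → l++
[3,11] 4+31=35 <39 → l++
[4,11] 11+31=42 >39 → r--
[4,10] 11+28=39 → found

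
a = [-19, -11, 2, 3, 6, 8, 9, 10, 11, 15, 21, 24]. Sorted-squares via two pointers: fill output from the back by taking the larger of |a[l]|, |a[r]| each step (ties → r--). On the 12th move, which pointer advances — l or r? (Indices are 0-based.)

[0,11] |-19|<=|24| out[11]=576 → r--
[0,10] |-19|<=|21| out[10]=441 → r--
[0,9] |-19|>|15| out[9]=361 → l++
[1,9] |-11|<=|15| out[8]=225 → r--
[1,8] |-11|<=|11| out[7]=121 → r--
[1,7] |-11|>|10| out[6]=121 → l++
[2,7] |2|<=|10| out[5]=100 → r--
[2,6] |2|<=|9| out[4]=81 → r--
[2,5] |2|<=|8| out[3]=64 → r--
[2,4] |2|<=|6| out[2]=36 → r--
[2,3] |2|<=|3| out[1]=9 → r--
[2,2] |2|<=|2| out[0]=4 → r--

r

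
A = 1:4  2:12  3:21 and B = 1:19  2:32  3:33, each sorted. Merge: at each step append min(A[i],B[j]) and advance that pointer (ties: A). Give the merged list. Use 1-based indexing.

[4, 12, 19, 21, 32, 33]

i=1 j=1: A[i]=4<=B[j]=19 take 4, i++
i=2 j=1: A[i]=12<=B[j]=19 take 12, i++
i=3 j=1: A[i]=21>B[j]=19 take 19, j++
i=3 j=2: A[i]=21<=B[j]=32 take 21, i++
i=4 j=2: A done, take B[j]=32, j++
i=4 j=3: A done, take B[j]=33, j++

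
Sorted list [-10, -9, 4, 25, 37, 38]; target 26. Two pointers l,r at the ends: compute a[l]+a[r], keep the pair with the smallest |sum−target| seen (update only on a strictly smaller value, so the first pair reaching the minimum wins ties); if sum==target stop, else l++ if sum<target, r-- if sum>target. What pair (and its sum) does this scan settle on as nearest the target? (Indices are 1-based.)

[1,6] -10+38=28 d=2 * → r--
[1,5] -10+37=27 d=1 * → r--
[1,4] -10+25=15 d=11 → l++
[2,4] -9+25=16 d=10 → l++
[3,4] 4+25=29 d=3 → r--

pair (-10, 37) with sum 27 (|Δ|=1)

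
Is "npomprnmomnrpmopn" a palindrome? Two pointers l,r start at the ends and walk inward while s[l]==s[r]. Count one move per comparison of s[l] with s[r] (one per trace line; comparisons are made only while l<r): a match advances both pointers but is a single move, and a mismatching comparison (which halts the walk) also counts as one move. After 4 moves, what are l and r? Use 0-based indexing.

[0,16] 'n'=='n' → l++,r--
[1,15] 'p'=='p' → l++,r--
[2,14] 'o'=='o' → l++,r--
[3,13] 'm'=='m' → l++,r--

l=4, r=12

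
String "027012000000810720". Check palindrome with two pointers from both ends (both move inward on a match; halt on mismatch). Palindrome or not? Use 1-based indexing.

not a palindrome (mismatch at 6,13)

l=1 r=18: '0'=='0', l++,r--
l=2 r=17: '2'=='2', l++,r--
l=3 r=16: '7'=='7', l++,r--
l=4 r=15: '0'=='0', l++,r--
l=5 r=14: '1'=='1', l++,r--
l=6 r=13: '2'!='8', stop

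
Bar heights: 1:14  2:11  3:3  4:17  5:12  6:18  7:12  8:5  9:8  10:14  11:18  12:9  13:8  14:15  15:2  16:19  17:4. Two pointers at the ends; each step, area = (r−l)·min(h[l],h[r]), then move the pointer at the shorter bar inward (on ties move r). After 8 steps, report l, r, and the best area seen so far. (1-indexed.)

l=1 r=17: min(14,4)*16=64 best=64 *, r--
l=1 r=16: min(14,19)*15=210 best=210 *, l++
l=2 r=16: min(11,19)*14=154 best=210, l++
l=3 r=16: min(3,19)*13=39 best=210, l++
l=4 r=16: min(17,19)*12=204 best=210, l++
l=5 r=16: min(12,19)*11=132 best=210, l++
l=6 r=16: min(18,19)*10=180 best=210, l++
l=7 r=16: min(12,19)*9=108 best=210, l++

l=8, r=16, best area=210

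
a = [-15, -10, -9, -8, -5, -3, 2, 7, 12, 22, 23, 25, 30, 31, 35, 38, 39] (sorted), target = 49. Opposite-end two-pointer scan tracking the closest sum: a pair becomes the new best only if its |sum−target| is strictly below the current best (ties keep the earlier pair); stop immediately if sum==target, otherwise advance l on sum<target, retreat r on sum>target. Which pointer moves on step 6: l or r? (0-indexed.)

l

[0,16] -15+39=24 d=25 * → l++
[1,16] -10+39=29 d=20 * → l++
[2,16] -9+39=30 d=19 * → l++
[3,16] -8+39=31 d=18 * → l++
[4,16] -5+39=34 d=15 * → l++
[5,16] -3+39=36 d=13 * → l++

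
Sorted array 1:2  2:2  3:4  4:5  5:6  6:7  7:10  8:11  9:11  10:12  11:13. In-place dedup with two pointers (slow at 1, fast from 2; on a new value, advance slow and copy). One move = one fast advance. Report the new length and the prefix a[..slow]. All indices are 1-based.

(s=1,f=2) a[fast]=2=a[slow] dup → fast++
(s=1,f=3) a[fast]=4≠a[slow]=2 write a[2]=4 → slow++,fast++
(s=2,f=4) a[fast]=5≠a[slow]=4 write a[3]=5 → slow++,fast++
(s=3,f=5) a[fast]=6≠a[slow]=5 write a[4]=6 → slow++,fast++
(s=4,f=6) a[fast]=7≠a[slow]=6 write a[5]=7 → slow++,fast++
(s=5,f=7) a[fast]=10≠a[slow]=7 write a[6]=10 → slow++,fast++
(s=6,f=8) a[fast]=11≠a[slow]=10 write a[7]=11 → slow++,fast++
(s=7,f=9) a[fast]=11=a[slow] dup → fast++
(s=7,f=10) a[fast]=12≠a[slow]=11 write a[8]=12 → slow++,fast++
(s=8,f=11) a[fast]=13≠a[slow]=12 write a[9]=13 → slow++,fast++

length 9; prefix = [2, 4, 5, 6, 7, 10, 11, 12, 13]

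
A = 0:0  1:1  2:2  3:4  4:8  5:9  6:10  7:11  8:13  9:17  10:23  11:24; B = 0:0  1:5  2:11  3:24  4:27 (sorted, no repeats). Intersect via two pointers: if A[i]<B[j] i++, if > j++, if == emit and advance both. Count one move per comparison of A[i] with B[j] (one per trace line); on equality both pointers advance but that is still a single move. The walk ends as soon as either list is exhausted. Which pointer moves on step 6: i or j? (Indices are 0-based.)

i

[i=0,j=0] 0==0 emit → i++,j++
[i=1,j=1] 1<5 → i++
[i=2,j=1] 2<5 → i++
[i=3,j=1] 4<5 → i++
[i=4,j=1] 8>5 → j++
[i=4,j=2] 8<11 → i++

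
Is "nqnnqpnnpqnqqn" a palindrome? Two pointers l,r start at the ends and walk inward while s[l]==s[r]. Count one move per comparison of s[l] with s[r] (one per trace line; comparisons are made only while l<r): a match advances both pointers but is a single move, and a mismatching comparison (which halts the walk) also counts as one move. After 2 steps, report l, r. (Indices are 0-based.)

l=2, r=11

l=0 r=13: 'n'=='n', l++,r--
l=1 r=12: 'q'=='q', l++,r--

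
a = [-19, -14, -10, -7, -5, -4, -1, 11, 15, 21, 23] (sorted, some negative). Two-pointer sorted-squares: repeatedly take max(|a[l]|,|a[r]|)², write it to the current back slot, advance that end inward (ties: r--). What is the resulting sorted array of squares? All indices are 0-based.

[1, 16, 25, 49, 100, 121, 196, 225, 361, 441, 529]

[0,10] |-19|<=|23| out[10]=529 → r--
[0,9] |-19|<=|21| out[9]=441 → r--
[0,8] |-19|>|15| out[8]=361 → l++
[1,8] |-14|<=|15| out[7]=225 → r--
[1,7] |-14|>|11| out[6]=196 → l++
[2,7] |-10|<=|11| out[5]=121 → r--
[2,6] |-10|>|-1| out[4]=100 → l++
[3,6] |-7|>|-1| out[3]=49 → l++
[4,6] |-5|>|-1| out[2]=25 → l++
[5,6] |-4|>|-1| out[1]=16 → l++
[6,6] |-1|<=|-1| out[0]=1 → r--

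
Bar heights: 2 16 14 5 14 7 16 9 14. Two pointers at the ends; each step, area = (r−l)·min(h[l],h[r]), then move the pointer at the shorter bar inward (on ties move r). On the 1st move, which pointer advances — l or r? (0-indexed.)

l=0 r=8: min(2,14)*8=16 best=16 *, l++

l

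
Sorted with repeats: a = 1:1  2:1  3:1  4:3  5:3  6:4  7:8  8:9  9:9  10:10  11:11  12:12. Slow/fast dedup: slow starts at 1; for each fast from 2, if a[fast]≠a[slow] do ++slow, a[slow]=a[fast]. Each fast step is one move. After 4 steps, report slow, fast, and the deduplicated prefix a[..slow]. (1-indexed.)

slow=1 fast=2: a[fast]=1=a[slow] dup, fast++
slow=1 fast=3: a[fast]=1=a[slow] dup, fast++
slow=1 fast=4: a[fast]=3≠a[slow]=1 write a[2]=3, slow++,fast++
slow=2 fast=5: a[fast]=3=a[slow] dup, fast++

slow=2, fast=6, prefix=[1, 3]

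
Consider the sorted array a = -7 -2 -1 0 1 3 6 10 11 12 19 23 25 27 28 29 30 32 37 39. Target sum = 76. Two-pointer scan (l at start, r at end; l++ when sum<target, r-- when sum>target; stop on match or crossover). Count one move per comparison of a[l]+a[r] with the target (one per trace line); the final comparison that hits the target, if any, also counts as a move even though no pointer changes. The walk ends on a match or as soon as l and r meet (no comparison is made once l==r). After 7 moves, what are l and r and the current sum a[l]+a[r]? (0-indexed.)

l=7, r=19, sum=49

l=0 r=19: -7+39=32 <76, l++
l=1 r=19: -2+39=37 <76, l++
l=2 r=19: -1+39=38 <76, l++
l=3 r=19: 0+39=39 <76, l++
l=4 r=19: 1+39=40 <76, l++
l=5 r=19: 3+39=42 <76, l++
l=6 r=19: 6+39=45 <76, l++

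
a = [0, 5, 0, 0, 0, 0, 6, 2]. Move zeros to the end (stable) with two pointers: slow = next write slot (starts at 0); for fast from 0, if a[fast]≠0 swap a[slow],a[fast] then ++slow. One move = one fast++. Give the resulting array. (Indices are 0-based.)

(s=0,f=0) a[fast]=0 → fast++
(s=0,f=1) a[fast]=5≠0 swap→a[0]=5 → slow++,fast++
(s=1,f=2) a[fast]=0 → fast++
(s=1,f=3) a[fast]=0 → fast++
(s=1,f=4) a[fast]=0 → fast++
(s=1,f=5) a[fast]=0 → fast++
(s=1,f=6) a[fast]=6≠0 swap→a[1]=6 → slow++,fast++
(s=2,f=7) a[fast]=2≠0 swap→a[2]=2 → slow++,fast++

[5, 6, 2, 0, 0, 0, 0, 0]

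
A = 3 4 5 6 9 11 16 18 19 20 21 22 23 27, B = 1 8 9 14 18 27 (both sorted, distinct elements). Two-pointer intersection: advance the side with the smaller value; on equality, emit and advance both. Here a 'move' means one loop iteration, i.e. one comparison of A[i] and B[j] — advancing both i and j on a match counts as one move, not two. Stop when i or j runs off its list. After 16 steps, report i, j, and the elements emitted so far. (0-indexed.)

i=0 j=0: 3>1, j++
i=0 j=1: 3<8, i++
i=1 j=1: 4<8, i++
i=2 j=1: 5<8, i++
i=3 j=1: 6<8, i++
i=4 j=1: 9>8, j++
i=4 j=2: 9==9 emit, i++,j++
i=5 j=3: 11<14, i++
i=6 j=3: 16>14, j++
i=6 j=4: 16<18, i++
i=7 j=4: 18==18 emit, i++,j++
i=8 j=5: 19<27, i++
i=9 j=5: 20<27, i++
i=10 j=5: 21<27, i++
i=11 j=5: 22<27, i++
i=12 j=5: 23<27, i++

i=13, j=5, emitted=[9, 18]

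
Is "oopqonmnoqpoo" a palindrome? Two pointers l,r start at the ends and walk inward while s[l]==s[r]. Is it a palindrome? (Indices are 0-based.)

l=0 r=12: 'o'=='o', l++,r--
l=1 r=11: 'o'=='o', l++,r--
l=2 r=10: 'p'=='p', l++,r--
l=3 r=9: 'q'=='q', l++,r--
l=4 r=8: 'o'=='o', l++,r--
l=5 r=7: 'n'=='n', l++,r--

palindrome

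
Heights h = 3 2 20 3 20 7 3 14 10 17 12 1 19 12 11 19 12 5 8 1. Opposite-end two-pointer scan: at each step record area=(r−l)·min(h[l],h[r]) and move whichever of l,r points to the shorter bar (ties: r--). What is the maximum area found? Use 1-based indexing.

[1,20] min(3,1)*19=19 best=19 * → r--
[1,19] min(3,8)*18=54 best=54 * → l++
[2,19] min(2,8)*17=34 best=54 → l++
[3,19] min(20,8)*16=128 best=128 * → r--
[3,18] min(20,5)*15=75 best=128 → r--
[3,17] min(20,12)*14=168 best=168 * → r--
[3,16] min(20,19)*13=247 best=247 * → r--
[3,15] min(20,11)*12=132 best=247 → r--
[3,14] min(20,12)*11=132 best=247 → r--
[3,13] min(20,19)*10=190 best=247 → r--
[3,12] min(20,1)*9=9 best=247 → r--
[3,11] min(20,12)*8=96 best=247 → r--
[3,10] min(20,17)*7=119 best=247 → r--
[3,9] min(20,10)*6=60 best=247 → r--
[3,8] min(20,14)*5=70 best=247 → r--
[3,7] min(20,3)*4=12 best=247 → r--
[3,6] min(20,7)*3=21 best=247 → r--
[3,5] min(20,20)*2=40 best=247 → r--
[3,4] min(20,3)*1=3 best=247 → r--

max area = 247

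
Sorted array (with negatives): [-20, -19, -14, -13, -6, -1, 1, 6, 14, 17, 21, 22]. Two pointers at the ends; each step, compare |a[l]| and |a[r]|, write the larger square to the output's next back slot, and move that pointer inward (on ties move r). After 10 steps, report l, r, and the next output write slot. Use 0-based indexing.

l=0 r=11: |-20|<=|22| out[11]=484, r--
l=0 r=10: |-20|<=|21| out[10]=441, r--
l=0 r=9: |-20|>|17| out[9]=400, l++
l=1 r=9: |-19|>|17| out[8]=361, l++
l=2 r=9: |-14|<=|17| out[7]=289, r--
l=2 r=8: |-14|<=|14| out[6]=196, r--
l=2 r=7: |-14|>|6| out[5]=196, l++
l=3 r=7: |-13|>|6| out[4]=169, l++
l=4 r=7: |-6|<=|6| out[3]=36, r--
l=4 r=6: |-6|>|1| out[2]=36, l++

l=5, r=6, next write slot=1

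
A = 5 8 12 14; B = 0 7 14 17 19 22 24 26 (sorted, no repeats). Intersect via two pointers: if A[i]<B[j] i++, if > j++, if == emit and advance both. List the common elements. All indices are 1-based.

[i=1,j=1] 5>0 → j++
[i=1,j=2] 5<7 → i++
[i=2,j=2] 8>7 → j++
[i=2,j=3] 8<14 → i++
[i=3,j=3] 12<14 → i++
[i=4,j=3] 14==14 emit → i++,j++

intersection = [14]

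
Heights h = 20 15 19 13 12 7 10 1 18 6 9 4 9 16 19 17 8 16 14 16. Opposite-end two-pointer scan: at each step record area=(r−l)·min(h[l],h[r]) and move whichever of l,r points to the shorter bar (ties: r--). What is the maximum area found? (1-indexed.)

max area = 304

l=1 r=20: min(20,16)*19=304 best=304 *, r--
l=1 r=19: min(20,14)*18=252 best=304, r--
l=1 r=18: min(20,16)*17=272 best=304, r--
l=1 r=17: min(20,8)*16=128 best=304, r--
l=1 r=16: min(20,17)*15=255 best=304, r--
l=1 r=15: min(20,19)*14=266 best=304, r--
l=1 r=14: min(20,16)*13=208 best=304, r--
l=1 r=13: min(20,9)*12=108 best=304, r--
l=1 r=12: min(20,4)*11=44 best=304, r--
l=1 r=11: min(20,9)*10=90 best=304, r--
l=1 r=10: min(20,6)*9=54 best=304, r--
l=1 r=9: min(20,18)*8=144 best=304, r--
l=1 r=8: min(20,1)*7=7 best=304, r--
l=1 r=7: min(20,10)*6=60 best=304, r--
l=1 r=6: min(20,7)*5=35 best=304, r--
l=1 r=5: min(20,12)*4=48 best=304, r--
l=1 r=4: min(20,13)*3=39 best=304, r--
l=1 r=3: min(20,19)*2=38 best=304, r--
l=1 r=2: min(20,15)*1=15 best=304, r--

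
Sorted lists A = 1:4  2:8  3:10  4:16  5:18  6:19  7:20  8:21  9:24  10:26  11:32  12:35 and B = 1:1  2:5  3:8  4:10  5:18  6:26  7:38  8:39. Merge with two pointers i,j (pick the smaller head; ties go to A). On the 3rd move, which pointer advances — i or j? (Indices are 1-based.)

[i=1,j=1] A[i]=4>B[j]=1 take 1 → j++
[i=1,j=2] A[i]=4<=B[j]=5 take 4 → i++
[i=2,j=2] A[i]=8>B[j]=5 take 5 → j++

j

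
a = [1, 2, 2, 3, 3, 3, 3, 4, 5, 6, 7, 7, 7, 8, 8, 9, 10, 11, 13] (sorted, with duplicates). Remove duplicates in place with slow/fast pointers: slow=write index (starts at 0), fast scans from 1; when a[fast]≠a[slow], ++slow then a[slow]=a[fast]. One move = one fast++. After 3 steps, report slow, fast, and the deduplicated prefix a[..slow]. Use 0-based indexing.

(s=0,f=1) a[fast]=2≠a[slow]=1 write a[1]=2 → slow++,fast++
(s=1,f=2) a[fast]=2=a[slow] dup → fast++
(s=1,f=3) a[fast]=3≠a[slow]=2 write a[2]=3 → slow++,fast++

slow=2, fast=4, prefix=[1, 2, 3]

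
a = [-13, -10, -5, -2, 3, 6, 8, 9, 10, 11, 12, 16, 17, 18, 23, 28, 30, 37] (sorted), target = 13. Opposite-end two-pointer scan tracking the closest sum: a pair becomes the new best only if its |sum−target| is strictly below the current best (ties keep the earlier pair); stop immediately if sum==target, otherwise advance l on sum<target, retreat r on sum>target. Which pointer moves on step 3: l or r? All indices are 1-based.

[1,18] -13+37=24 d=11 * → r--
[1,17] -13+30=17 d=4 * → r--
[1,16] -13+28=15 d=2 * → r--

r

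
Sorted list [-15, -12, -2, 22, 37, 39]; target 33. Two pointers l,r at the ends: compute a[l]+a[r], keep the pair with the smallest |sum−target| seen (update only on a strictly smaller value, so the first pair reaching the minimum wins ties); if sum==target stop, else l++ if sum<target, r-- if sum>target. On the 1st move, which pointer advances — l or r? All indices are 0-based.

l=0 r=5: -15+39=24 d=9 *, l++

l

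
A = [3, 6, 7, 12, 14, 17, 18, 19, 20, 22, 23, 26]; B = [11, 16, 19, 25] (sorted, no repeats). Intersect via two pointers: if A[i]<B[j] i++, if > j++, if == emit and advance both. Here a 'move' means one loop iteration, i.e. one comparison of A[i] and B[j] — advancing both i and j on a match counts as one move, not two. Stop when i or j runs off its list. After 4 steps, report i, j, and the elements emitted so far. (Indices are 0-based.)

i=3, j=1, emitted=[]

i=0 j=0: 3<11, i++
i=1 j=0: 6<11, i++
i=2 j=0: 7<11, i++
i=3 j=0: 12>11, j++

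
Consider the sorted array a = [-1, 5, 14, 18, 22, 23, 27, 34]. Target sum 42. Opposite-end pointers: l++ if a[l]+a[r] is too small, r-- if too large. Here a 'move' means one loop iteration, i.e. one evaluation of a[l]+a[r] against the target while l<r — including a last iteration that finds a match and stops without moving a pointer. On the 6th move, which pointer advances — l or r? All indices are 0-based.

l

[0,7] -1+34=33 <42 → l++
[1,7] 5+34=39 <42 → l++
[2,7] 14+34=48 >42 → r--
[2,6] 14+27=41 <42 → l++
[3,6] 18+27=45 >42 → r--
[3,5] 18+23=41 <42 → l++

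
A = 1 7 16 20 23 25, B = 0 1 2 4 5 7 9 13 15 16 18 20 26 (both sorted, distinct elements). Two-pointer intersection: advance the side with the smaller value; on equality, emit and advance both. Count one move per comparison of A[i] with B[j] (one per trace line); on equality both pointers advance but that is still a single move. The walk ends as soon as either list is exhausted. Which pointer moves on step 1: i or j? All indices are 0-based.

j

[i=0,j=0] 1>0 → j++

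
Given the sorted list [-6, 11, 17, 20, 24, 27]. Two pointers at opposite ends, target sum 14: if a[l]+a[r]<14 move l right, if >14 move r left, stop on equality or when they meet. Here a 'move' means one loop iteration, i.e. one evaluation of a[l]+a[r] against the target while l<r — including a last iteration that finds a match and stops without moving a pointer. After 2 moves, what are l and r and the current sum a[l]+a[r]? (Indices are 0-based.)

l=0, r=3, sum=14

[0,5] -6+27=21 >14 → r--
[0,4] -6+24=18 >14 → r--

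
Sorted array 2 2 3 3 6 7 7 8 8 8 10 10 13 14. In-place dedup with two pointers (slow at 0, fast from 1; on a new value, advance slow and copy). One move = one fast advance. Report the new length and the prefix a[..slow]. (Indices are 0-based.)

(s=0,f=1) a[fast]=2=a[slow] dup → fast++
(s=0,f=2) a[fast]=3≠a[slow]=2 write a[1]=3 → slow++,fast++
(s=1,f=3) a[fast]=3=a[slow] dup → fast++
(s=1,f=4) a[fast]=6≠a[slow]=3 write a[2]=6 → slow++,fast++
(s=2,f=5) a[fast]=7≠a[slow]=6 write a[3]=7 → slow++,fast++
(s=3,f=6) a[fast]=7=a[slow] dup → fast++
(s=3,f=7) a[fast]=8≠a[slow]=7 write a[4]=8 → slow++,fast++
(s=4,f=8) a[fast]=8=a[slow] dup → fast++
(s=4,f=9) a[fast]=8=a[slow] dup → fast++
(s=4,f=10) a[fast]=10≠a[slow]=8 write a[5]=10 → slow++,fast++
(s=5,f=11) a[fast]=10=a[slow] dup → fast++
(s=5,f=12) a[fast]=13≠a[slow]=10 write a[6]=13 → slow++,fast++
(s=6,f=13) a[fast]=14≠a[slow]=13 write a[7]=14 → slow++,fast++

length 8; prefix = [2, 3, 6, 7, 8, 10, 13, 14]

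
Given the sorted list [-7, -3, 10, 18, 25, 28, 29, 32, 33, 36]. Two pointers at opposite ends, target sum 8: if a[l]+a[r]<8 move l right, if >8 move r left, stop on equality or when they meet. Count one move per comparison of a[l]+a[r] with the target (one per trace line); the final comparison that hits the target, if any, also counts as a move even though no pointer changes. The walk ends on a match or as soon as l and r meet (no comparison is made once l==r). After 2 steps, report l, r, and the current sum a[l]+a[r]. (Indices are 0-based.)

[0,9] -7+36=29 >8 → r--
[0,8] -7+33=26 >8 → r--

l=0, r=7, sum=25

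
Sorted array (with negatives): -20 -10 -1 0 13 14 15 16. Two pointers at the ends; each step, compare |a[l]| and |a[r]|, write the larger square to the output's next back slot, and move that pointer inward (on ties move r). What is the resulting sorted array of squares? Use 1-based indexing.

[1,8] |-20|>|16| out[8]=400 → l++
[2,8] |-10|<=|16| out[7]=256 → r--
[2,7] |-10|<=|15| out[6]=225 → r--
[2,6] |-10|<=|14| out[5]=196 → r--
[2,5] |-10|<=|13| out[4]=169 → r--
[2,4] |-10|>|0| out[3]=100 → l++
[3,4] |-1|>|0| out[2]=1 → l++
[4,4] |0|<=|0| out[1]=0 → r--

[0, 1, 100, 169, 196, 225, 256, 400]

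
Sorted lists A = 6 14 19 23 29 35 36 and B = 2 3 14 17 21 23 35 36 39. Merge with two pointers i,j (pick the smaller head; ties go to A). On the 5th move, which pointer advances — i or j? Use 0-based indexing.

i=0 j=0: A[i]=6>B[j]=2 take 2, j++
i=0 j=1: A[i]=6>B[j]=3 take 3, j++
i=0 j=2: A[i]=6<=B[j]=14 take 6, i++
i=1 j=2: A[i]=14<=B[j]=14 take 14, i++
i=2 j=2: A[i]=19>B[j]=14 take 14, j++

j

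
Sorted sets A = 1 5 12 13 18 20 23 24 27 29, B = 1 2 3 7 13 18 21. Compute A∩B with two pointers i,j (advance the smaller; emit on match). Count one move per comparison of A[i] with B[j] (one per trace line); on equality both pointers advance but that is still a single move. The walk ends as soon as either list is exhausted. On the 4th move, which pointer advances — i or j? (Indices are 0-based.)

[i=0,j=0] 1==1 emit → i++,j++
[i=1,j=1] 5>2 → j++
[i=1,j=2] 5>3 → j++
[i=1,j=3] 5<7 → i++

i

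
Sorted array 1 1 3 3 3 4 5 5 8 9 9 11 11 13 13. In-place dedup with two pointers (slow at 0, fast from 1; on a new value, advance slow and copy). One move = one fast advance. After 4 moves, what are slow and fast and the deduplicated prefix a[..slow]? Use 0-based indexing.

slow=1, fast=5, prefix=[1, 3]

slow=0 fast=1: a[fast]=1=a[slow] dup, fast++
slow=0 fast=2: a[fast]=3≠a[slow]=1 write a[1]=3, slow++,fast++
slow=1 fast=3: a[fast]=3=a[slow] dup, fast++
slow=1 fast=4: a[fast]=3=a[slow] dup, fast++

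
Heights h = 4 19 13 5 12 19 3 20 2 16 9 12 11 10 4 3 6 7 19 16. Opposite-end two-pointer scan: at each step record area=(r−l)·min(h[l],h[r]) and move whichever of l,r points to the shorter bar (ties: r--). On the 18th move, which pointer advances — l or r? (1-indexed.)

[1,20] min(4,16)*19=76 best=76 * → l++
[2,20] min(19,16)*18=288 best=288 * → r--
[2,19] min(19,19)*17=323 best=323 * → r--
[2,18] min(19,7)*16=112 best=323 → r--
[2,17] min(19,6)*15=90 best=323 → r--
[2,16] min(19,3)*14=42 best=323 → r--
[2,15] min(19,4)*13=52 best=323 → r--
[2,14] min(19,10)*12=120 best=323 → r--
[2,13] min(19,11)*11=121 best=323 → r--
[2,12] min(19,12)*10=120 best=323 → r--
[2,11] min(19,9)*9=81 best=323 → r--
[2,10] min(19,16)*8=128 best=323 → r--
[2,9] min(19,2)*7=14 best=323 → r--
[2,8] min(19,20)*6=114 best=323 → l++
[3,8] min(13,20)*5=65 best=323 → l++
[4,8] min(5,20)*4=20 best=323 → l++
[5,8] min(12,20)*3=36 best=323 → l++
[6,8] min(19,20)*2=38 best=323 → l++

l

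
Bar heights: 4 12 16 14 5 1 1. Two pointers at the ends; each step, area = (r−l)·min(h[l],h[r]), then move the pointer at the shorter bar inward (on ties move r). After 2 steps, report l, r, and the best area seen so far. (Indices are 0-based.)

l=0, r=4, best area=6

[0,6] min(4,1)*6=6 best=6 * → r--
[0,5] min(4,1)*5=5 best=6 → r--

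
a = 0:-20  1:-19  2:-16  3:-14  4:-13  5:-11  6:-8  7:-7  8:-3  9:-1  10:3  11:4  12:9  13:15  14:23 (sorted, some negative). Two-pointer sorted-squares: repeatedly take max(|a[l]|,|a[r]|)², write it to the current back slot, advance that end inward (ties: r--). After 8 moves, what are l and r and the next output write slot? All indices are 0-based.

l=0 r=14: |-20|<=|23| out[14]=529, r--
l=0 r=13: |-20|>|15| out[13]=400, l++
l=1 r=13: |-19|>|15| out[12]=361, l++
l=2 r=13: |-16|>|15| out[11]=256, l++
l=3 r=13: |-14|<=|15| out[10]=225, r--
l=3 r=12: |-14|>|9| out[9]=196, l++
l=4 r=12: |-13|>|9| out[8]=169, l++
l=5 r=12: |-11|>|9| out[7]=121, l++

l=6, r=12, next write slot=6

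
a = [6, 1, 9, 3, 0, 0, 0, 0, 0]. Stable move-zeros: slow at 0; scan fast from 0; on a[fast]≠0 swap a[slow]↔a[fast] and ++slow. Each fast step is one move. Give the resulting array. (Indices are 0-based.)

slow=0 fast=0: a[fast]=6≠0 swap→a[0]=6, slow++,fast++
slow=1 fast=1: a[fast]=1≠0 swap→a[1]=1, slow++,fast++
slow=2 fast=2: a[fast]=9≠0 swap→a[2]=9, slow++,fast++
slow=3 fast=3: a[fast]=3≠0 swap→a[3]=3, slow++,fast++
slow=4 fast=4: a[fast]=0, fast++
slow=4 fast=5: a[fast]=0, fast++
slow=4 fast=6: a[fast]=0, fast++
slow=4 fast=7: a[fast]=0, fast++
slow=4 fast=8: a[fast]=0, fast++

[6, 1, 9, 3, 0, 0, 0, 0, 0]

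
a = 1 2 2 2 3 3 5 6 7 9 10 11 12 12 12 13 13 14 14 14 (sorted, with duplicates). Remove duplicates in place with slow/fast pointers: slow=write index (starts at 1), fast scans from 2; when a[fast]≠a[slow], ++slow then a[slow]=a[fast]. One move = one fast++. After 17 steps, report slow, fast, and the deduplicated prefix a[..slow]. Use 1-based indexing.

slow=1 fast=2: a[fast]=2≠a[slow]=1 write a[2]=2, slow++,fast++
slow=2 fast=3: a[fast]=2=a[slow] dup, fast++
slow=2 fast=4: a[fast]=2=a[slow] dup, fast++
slow=2 fast=5: a[fast]=3≠a[slow]=2 write a[3]=3, slow++,fast++
slow=3 fast=6: a[fast]=3=a[slow] dup, fast++
slow=3 fast=7: a[fast]=5≠a[slow]=3 write a[4]=5, slow++,fast++
slow=4 fast=8: a[fast]=6≠a[slow]=5 write a[5]=6, slow++,fast++
slow=5 fast=9: a[fast]=7≠a[slow]=6 write a[6]=7, slow++,fast++
slow=6 fast=10: a[fast]=9≠a[slow]=7 write a[7]=9, slow++,fast++
slow=7 fast=11: a[fast]=10≠a[slow]=9 write a[8]=10, slow++,fast++
slow=8 fast=12: a[fast]=11≠a[slow]=10 write a[9]=11, slow++,fast++
slow=9 fast=13: a[fast]=12≠a[slow]=11 write a[10]=12, slow++,fast++
slow=10 fast=14: a[fast]=12=a[slow] dup, fast++
slow=10 fast=15: a[fast]=12=a[slow] dup, fast++
slow=10 fast=16: a[fast]=13≠a[slow]=12 write a[11]=13, slow++,fast++
slow=11 fast=17: a[fast]=13=a[slow] dup, fast++
slow=11 fast=18: a[fast]=14≠a[slow]=13 write a[12]=14, slow++,fast++

slow=12, fast=19, prefix=[1, 2, 3, 5, 6, 7, 9, 10, 11, 12, 13, 14]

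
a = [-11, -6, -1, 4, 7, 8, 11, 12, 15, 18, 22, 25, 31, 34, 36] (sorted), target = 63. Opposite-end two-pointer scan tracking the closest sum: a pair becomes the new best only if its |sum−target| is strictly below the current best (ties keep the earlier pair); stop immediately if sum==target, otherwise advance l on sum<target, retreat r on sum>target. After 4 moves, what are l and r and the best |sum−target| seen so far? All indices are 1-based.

l=5, r=15, best |Δ|=23

[1,15] -11+36=25 d=38 * → l++
[2,15] -6+36=30 d=33 * → l++
[3,15] -1+36=35 d=28 * → l++
[4,15] 4+36=40 d=23 * → l++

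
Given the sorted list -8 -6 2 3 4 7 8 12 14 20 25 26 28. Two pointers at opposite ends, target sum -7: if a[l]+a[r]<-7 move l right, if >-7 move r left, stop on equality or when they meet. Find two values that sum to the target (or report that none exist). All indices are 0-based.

no pair

l=0 r=12: -8+28=20 >-7, r--
l=0 r=11: -8+26=18 >-7, r--
l=0 r=10: -8+25=17 >-7, r--
l=0 r=9: -8+20=12 >-7, r--
l=0 r=8: -8+14=6 >-7, r--
l=0 r=7: -8+12=4 >-7, r--
l=0 r=6: -8+8=0 >-7, r--
l=0 r=5: -8+7=-1 >-7, r--
l=0 r=4: -8+4=-4 >-7, r--
l=0 r=3: -8+3=-5 >-7, r--
l=0 r=2: -8+2=-6 >-7, r--
l=0 r=1: -8+-6=-14 <-7, l++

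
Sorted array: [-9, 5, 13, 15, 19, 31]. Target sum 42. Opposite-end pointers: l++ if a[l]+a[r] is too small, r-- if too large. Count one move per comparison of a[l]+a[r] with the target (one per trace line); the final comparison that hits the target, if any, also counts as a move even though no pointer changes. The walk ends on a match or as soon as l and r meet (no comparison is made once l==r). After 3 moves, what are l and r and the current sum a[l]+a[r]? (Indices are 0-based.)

l=2, r=4, sum=32

l=0 r=5: -9+31=22 <42, l++
l=1 r=5: 5+31=36 <42, l++
l=2 r=5: 13+31=44 >42, r--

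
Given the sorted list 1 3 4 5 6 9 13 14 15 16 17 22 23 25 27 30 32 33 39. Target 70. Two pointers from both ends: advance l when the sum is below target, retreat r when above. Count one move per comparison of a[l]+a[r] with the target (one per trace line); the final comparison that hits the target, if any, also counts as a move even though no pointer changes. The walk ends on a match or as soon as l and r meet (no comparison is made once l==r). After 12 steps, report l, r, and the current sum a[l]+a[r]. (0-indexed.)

l=0 r=18: 1+39=40 <70, l++
l=1 r=18: 3+39=42 <70, l++
l=2 r=18: 4+39=43 <70, l++
l=3 r=18: 5+39=44 <70, l++
l=4 r=18: 6+39=45 <70, l++
l=5 r=18: 9+39=48 <70, l++
l=6 r=18: 13+39=52 <70, l++
l=7 r=18: 14+39=53 <70, l++
l=8 r=18: 15+39=54 <70, l++
l=9 r=18: 16+39=55 <70, l++
l=10 r=18: 17+39=56 <70, l++
l=11 r=18: 22+39=61 <70, l++

l=12, r=18, sum=62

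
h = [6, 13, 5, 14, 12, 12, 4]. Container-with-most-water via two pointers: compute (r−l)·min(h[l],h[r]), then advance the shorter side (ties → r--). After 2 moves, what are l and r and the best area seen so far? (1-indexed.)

l=1 r=7: min(6,4)*6=24 best=24 *, r--
l=1 r=6: min(6,12)*5=30 best=30 *, l++

l=2, r=6, best area=30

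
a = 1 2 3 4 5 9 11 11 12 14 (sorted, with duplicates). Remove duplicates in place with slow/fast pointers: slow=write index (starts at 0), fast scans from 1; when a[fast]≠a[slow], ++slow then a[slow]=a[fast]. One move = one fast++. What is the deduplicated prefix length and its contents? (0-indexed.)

slow=0 fast=1: a[fast]=2≠a[slow]=1 write a[1]=2, slow++,fast++
slow=1 fast=2: a[fast]=3≠a[slow]=2 write a[2]=3, slow++,fast++
slow=2 fast=3: a[fast]=4≠a[slow]=3 write a[3]=4, slow++,fast++
slow=3 fast=4: a[fast]=5≠a[slow]=4 write a[4]=5, slow++,fast++
slow=4 fast=5: a[fast]=9≠a[slow]=5 write a[5]=9, slow++,fast++
slow=5 fast=6: a[fast]=11≠a[slow]=9 write a[6]=11, slow++,fast++
slow=6 fast=7: a[fast]=11=a[slow] dup, fast++
slow=6 fast=8: a[fast]=12≠a[slow]=11 write a[7]=12, slow++,fast++
slow=7 fast=9: a[fast]=14≠a[slow]=12 write a[8]=14, slow++,fast++

length 9; prefix = [1, 2, 3, 4, 5, 9, 11, 12, 14]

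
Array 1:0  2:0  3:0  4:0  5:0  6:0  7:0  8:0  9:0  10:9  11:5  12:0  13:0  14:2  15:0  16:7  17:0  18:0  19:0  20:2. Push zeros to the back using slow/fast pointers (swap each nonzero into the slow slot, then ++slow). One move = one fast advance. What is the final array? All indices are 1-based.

(s=1,f=1) a[fast]=0 → fast++
(s=1,f=2) a[fast]=0 → fast++
(s=1,f=3) a[fast]=0 → fast++
(s=1,f=4) a[fast]=0 → fast++
(s=1,f=5) a[fast]=0 → fast++
(s=1,f=6) a[fast]=0 → fast++
(s=1,f=7) a[fast]=0 → fast++
(s=1,f=8) a[fast]=0 → fast++
(s=1,f=9) a[fast]=0 → fast++
(s=1,f=10) a[fast]=9≠0 swap→a[1]=9 → slow++,fast++
(s=2,f=11) a[fast]=5≠0 swap→a[2]=5 → slow++,fast++
(s=3,f=12) a[fast]=0 → fast++
(s=3,f=13) a[fast]=0 → fast++
(s=3,f=14) a[fast]=2≠0 swap→a[3]=2 → slow++,fast++
(s=4,f=15) a[fast]=0 → fast++
(s=4,f=16) a[fast]=7≠0 swap→a[4]=7 → slow++,fast++
(s=5,f=17) a[fast]=0 → fast++
(s=5,f=18) a[fast]=0 → fast++
(s=5,f=19) a[fast]=0 → fast++
(s=5,f=20) a[fast]=2≠0 swap→a[5]=2 → slow++,fast++

[9, 5, 2, 7, 2, 0, 0, 0, 0, 0, 0, 0, 0, 0, 0, 0, 0, 0, 0, 0]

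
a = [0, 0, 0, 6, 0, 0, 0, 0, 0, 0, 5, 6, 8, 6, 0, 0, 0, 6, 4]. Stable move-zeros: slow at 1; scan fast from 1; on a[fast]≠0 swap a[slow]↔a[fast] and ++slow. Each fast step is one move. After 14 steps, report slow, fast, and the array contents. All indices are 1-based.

slow=6, fast=15, a=[6, 5, 6, 8, 6, 0, 0, 0, 0, 0, 0, 0, 0, 0, 0, 0, 0, 6, 4]

(s=1,f=1) a[fast]=0 → fast++
(s=1,f=2) a[fast]=0 → fast++
(s=1,f=3) a[fast]=0 → fast++
(s=1,f=4) a[fast]=6≠0 swap→a[1]=6 → slow++,fast++
(s=2,f=5) a[fast]=0 → fast++
(s=2,f=6) a[fast]=0 → fast++
(s=2,f=7) a[fast]=0 → fast++
(s=2,f=8) a[fast]=0 → fast++
(s=2,f=9) a[fast]=0 → fast++
(s=2,f=10) a[fast]=0 → fast++
(s=2,f=11) a[fast]=5≠0 swap→a[2]=5 → slow++,fast++
(s=3,f=12) a[fast]=6≠0 swap→a[3]=6 → slow++,fast++
(s=4,f=13) a[fast]=8≠0 swap→a[4]=8 → slow++,fast++
(s=5,f=14) a[fast]=6≠0 swap→a[5]=6 → slow++,fast++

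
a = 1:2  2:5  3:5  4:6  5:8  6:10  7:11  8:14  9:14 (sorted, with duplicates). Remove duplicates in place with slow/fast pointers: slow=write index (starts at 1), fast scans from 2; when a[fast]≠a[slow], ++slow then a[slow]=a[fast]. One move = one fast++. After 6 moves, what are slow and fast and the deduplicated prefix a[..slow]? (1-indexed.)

(s=1,f=2) a[fast]=5≠a[slow]=2 write a[2]=5 → slow++,fast++
(s=2,f=3) a[fast]=5=a[slow] dup → fast++
(s=2,f=4) a[fast]=6≠a[slow]=5 write a[3]=6 → slow++,fast++
(s=3,f=5) a[fast]=8≠a[slow]=6 write a[4]=8 → slow++,fast++
(s=4,f=6) a[fast]=10≠a[slow]=8 write a[5]=10 → slow++,fast++
(s=5,f=7) a[fast]=11≠a[slow]=10 write a[6]=11 → slow++,fast++

slow=6, fast=8, prefix=[2, 5, 6, 8, 10, 11]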